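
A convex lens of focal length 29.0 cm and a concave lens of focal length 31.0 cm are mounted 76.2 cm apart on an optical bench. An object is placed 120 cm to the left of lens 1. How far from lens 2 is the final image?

Lens 1: 1/d_i1 = 1/f₁ − 1/d_o1 = 1/(29.0) − 1/(120) = 0.02615, so d_i1 = 38.24 cm.
The intermediate image is 38.24 cm to the right of lens 1, which is 76.2 − (38.24) = 37.96 cm to the left of lens 2, so d_o2 = +37.96 cm.
Lens 2 is diverging, so f₂ = −31.0 cm.
Lens 2: 1/d_i2 = 1/f₂ − 1/d_o2 = 1/(-31.0) − 1/(37.96) = -0.05860, so d_i2 = -17.1 cm.
The final image is virtual, 17.1 cm to the left of lens 2 (overall magnification ≈ -0.14).

17.1 cm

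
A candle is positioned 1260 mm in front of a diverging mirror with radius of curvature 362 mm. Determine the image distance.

158 mm

f = R/2 = 362/2 = 181.0 mm; for a diverging mirror, f = -181.0 mm.
Mirror equation: 1/v = 1/f − 1/u = 1/(-181.0) − 1/(1260) = -0.005525 − 0.0007937 = -0.006319, so v = -158 mm.
The image is virtual, upright and reduced, behind the mirror.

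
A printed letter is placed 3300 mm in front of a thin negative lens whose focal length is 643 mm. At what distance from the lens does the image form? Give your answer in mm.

538 mm

For a negative lens, f = -643 mm.
Thin-lens equation: 1/v = 1/f − 1/u = 1/(-643.0) − 1/(3300) = -0.001555 − 0.0003030 = -0.001858, so v = -538 mm.
The image is virtual, upright and reduced, on the same side as the object.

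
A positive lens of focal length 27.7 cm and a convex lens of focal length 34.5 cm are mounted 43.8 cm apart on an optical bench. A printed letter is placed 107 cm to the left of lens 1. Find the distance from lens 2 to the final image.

7.89 cm

Lens 1: 1/d_i1 = 1/f₁ − 1/d_o1 = 1/(27.7) − 1/(107) = 0.02676, so d_i1 = 37.38 cm.
The intermediate image is 37.38 cm to the right of lens 1, which is 43.8 − (37.38) = 6.420 cm to the left of lens 2, so d_o2 = +6.420 cm.
Lens 2: 1/d_i2 = 1/f₂ − 1/d_o2 = 1/(34.5) − 1/(6.420) = -0.1268, so d_i2 = -7.89 cm.
The final image is virtual, 7.89 cm to the left of lens 2 (overall magnification ≈ -0.43).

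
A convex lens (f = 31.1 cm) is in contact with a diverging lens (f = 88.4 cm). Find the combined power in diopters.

P₁ = 1/f₁ = 1/(0.311 m) = +3.215 D; P₂ = 1/f₂ = 1/(-0.884 m) = -1.131 D.
For thin lenses in contact, P = P₁ + P₂ = (+3.215) + (-1.131) = +2.08 D.

P = +2.08 D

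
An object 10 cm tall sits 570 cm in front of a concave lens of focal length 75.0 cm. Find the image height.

For a concave lens, f = -75.0 cm.
1/d_i = 1/f − 1/d_o = 1/(-75.00) − 1/(570) = -0.01509, so d_i = -66.28 cm.
m = −d_i/d_o = +0.1163.
|h_i| = |m|·h_o = 0.1163 × 10 = 1.16 cm. The image is virtual, upright and reduced, on the same side as the object.

1.16 cm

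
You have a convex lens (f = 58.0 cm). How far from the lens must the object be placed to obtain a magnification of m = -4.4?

71.2 cm

m = −d_i/d_o ⇒ d_i = −m·d_o.
1/f = 1/d_o + 1/d_i = 1/d_o − 1/(m·d_o) = (1 − 1/m)/d_o, so d_o = f(1 − 1/m) = (58.00)(1 − 1/(-4.4)) = 71.2 cm.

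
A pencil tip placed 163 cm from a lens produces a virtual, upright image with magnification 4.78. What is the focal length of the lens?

f = 206 cm (converging)

m = −d_i/d_o ⇒ d_i = −m·d_o = −(+4.78)·(163) = -779.1 cm.
1/f = 1/d_o + 1/d_i = 1/(163) + 1/(-779.1) = 0.004851, so f = 206 cm.
Since f is positive, the lens is converging.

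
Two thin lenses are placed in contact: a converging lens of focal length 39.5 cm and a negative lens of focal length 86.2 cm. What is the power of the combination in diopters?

P = +1.37 D

P₁ = 1/f₁ = 1/(0.395 m) = +2.532 D; P₂ = 1/f₂ = 1/(-0.862 m) = -1.160 D.
For thin lenses in contact, P = P₁ + P₂ = (+2.532) + (-1.160) = +1.37 D.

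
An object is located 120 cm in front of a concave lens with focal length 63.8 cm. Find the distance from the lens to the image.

For a concave lens, f = -63.8 cm.
Thin-lens equation: 1/q = 1/f − 1/p = 1/(-63.80) − 1/(120) = -0.01567 − 0.008333 = -0.02401, so q = -41.7 cm.
The image is virtual, upright and reduced, on the same side as the object.

41.7 cm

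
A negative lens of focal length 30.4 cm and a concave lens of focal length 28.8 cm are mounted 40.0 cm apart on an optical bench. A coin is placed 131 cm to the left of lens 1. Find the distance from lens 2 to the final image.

Lens 1 is diverging, so f₁ = −30.4 cm.
Lens 1: 1/d_i1 = 1/f₁ − 1/d_o1 = 1/(-30.4) − 1/(131) = -0.04053, so d_i1 = -24.67 cm.
The intermediate image is 24.67 cm to the left of lens 1 (virtual), which is 40.0 − (-24.67) = 64.67 cm to the left of lens 2, so d_o2 = +64.67 cm.
Lens 2 is diverging, so f₂ = −28.8 cm.
Lens 2: 1/d_i2 = 1/f₂ − 1/d_o2 = 1/(-28.8) − 1/(64.67) = -0.05019, so d_i2 = -19.9 cm.
The final image is virtual, 19.9 cm to the left of lens 2 (overall magnification ≈ 0.058).

19.9 cm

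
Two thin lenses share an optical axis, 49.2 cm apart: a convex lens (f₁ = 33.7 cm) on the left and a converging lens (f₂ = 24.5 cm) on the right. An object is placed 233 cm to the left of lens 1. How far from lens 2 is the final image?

Lens 1: 1/d_i1 = 1/f₁ − 1/d_o1 = 1/(33.7) − 1/(233) = 0.02538, so d_i1 = 39.40 cm.
The intermediate image is 39.40 cm to the right of lens 1, which is 49.2 − (39.40) = 9.800 cm to the left of lens 2, so d_o2 = +9.800 cm.
Lens 2: 1/d_i2 = 1/f₂ − 1/d_o2 = 1/(24.5) − 1/(9.800) = -0.06122, so d_i2 = -16.3 cm.
The final image is virtual, 16.3 cm to the left of lens 2 (overall magnification ≈ -0.28).

16.3 cm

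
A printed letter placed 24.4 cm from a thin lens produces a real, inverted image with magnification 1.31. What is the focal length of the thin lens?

f = 13.8 cm (converging)

m = −d_i/d_o ⇒ d_i = −m·d_o = −(-1.31)·(24.4) = 31.96 cm.
1/f = 1/d_o + 1/d_i = 1/(24.4) + 1/(31.96) = 0.07227, so f = 13.8 cm.
Since f is positive, the thin lens is converging.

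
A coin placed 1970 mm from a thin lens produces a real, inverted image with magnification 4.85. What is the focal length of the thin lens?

f = 1630 mm (converging)

m = −d_i/d_o ⇒ d_i = −m·d_o = −(-4.85)·(1970) = 9554 mm.
1/f = 1/d_o + 1/d_i = 1/(1970) + 1/(9554) = 0.0006123, so f = 1630 mm.
Since f is positive, the thin lens is converging.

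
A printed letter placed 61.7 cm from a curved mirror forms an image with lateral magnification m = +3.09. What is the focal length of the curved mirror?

m = −d_i/d_o ⇒ d_i = −m·d_o = −(+3.09)·(61.7) = -190.7 cm.
1/f = 1/d_o + 1/d_i = 1/(61.7) + 1/(-190.7) = 0.01096, so f = 91.2 cm.
Since f is positive, the curved mirror is concave.

f = 91.2 cm (concave)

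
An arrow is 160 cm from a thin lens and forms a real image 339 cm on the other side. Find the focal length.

f = 109 cm (converging)

Real image ⇒ d_i = +339 cm.
1/f = 1/d_o + 1/d_i = 1/(160) + 1/(339) = 0.009200, so f = 109 cm.
Since f is positive, the thin lens is converging.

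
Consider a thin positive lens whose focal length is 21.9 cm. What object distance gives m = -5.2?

m = −d_i/d_o ⇒ d_i = −m·d_o.
1/f = 1/d_o + 1/d_i = 1/d_o − 1/(m·d_o) = (1 − 1/m)/d_o, so d_o = f(1 − 1/m) = (21.90)(1 − 1/(-5.2)) = 26.1 cm.

26.1 cm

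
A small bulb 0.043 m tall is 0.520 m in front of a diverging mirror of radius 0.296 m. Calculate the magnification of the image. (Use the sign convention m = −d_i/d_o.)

f = R/2 = 0.296/2 = 0.1480 m; for a diverging mirror, f = -0.1480 m.
1/d_i = 1/f − 1/d_o = 1/(-0.1480) − 1/(0.520) = -8.680, so d_i = -0.1152 m.
m = −d_i/d_o = −(-0.1152)/(0.520) = +0.222.
The image is virtual, upright and reduced, behind the mirror.

m = +0.222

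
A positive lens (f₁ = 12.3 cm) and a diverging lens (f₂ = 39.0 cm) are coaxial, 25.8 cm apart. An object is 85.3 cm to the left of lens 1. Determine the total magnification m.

Lens 1: 1/d_i1 = 1/(12.3) − 1/(85.3) = 0.06958, so d_i1 = 14.37 cm; m₁ = −d_i1/d_o1 = -0.1685.
d_o2 = 25.8 − (14.37) = 11.43 cm.
f₂ = −39.0 cm (diverging).
Lens 2: 1/d_i2 = 1/(-39.0) − 1/(11.43) = -0.1131, so d_i2 = -8.839 cm; m₂ = −d_i2/d_o2 = +0.7733.
m = m₁·m₂ = (-0.1685)(+0.7733) = -0.130.

m = -0.130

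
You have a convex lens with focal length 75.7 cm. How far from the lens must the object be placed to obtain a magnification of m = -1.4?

130 cm

m = −d_i/d_o ⇒ d_i = −m·d_o.
1/f = 1/d_o + 1/d_i = 1/d_o − 1/(m·d_o) = (1 − 1/m)/d_o, so d_o = f(1 − 1/m) = (75.70)(1 − 1/(-1.4)) = 130 cm.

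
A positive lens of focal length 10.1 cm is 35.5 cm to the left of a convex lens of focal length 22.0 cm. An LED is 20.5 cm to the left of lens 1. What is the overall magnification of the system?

m = -3.33

Lens 1: 1/d_i1 = 1/(10.1) − 1/(20.5) = 0.05023, so d_i1 = 19.91 cm; m₁ = −d_i1/d_o1 = -0.9712.
d_o2 = 35.5 − (19.91) = 15.59 cm.
Lens 2: 1/d_i2 = 1/(22.0) − 1/(15.59) = -0.01869, so d_i2 = -53.51 cm; m₂ = −d_i2/d_o2 = +3.432.
m = m₁·m₂ = (-0.9712)(+3.432) = -3.33.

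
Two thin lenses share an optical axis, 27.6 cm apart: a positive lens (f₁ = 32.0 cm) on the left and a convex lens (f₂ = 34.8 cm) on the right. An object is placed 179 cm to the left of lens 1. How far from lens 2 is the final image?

Lens 1: 1/d_i1 = 1/f₁ − 1/d_o1 = 1/(32.0) − 1/(179) = 0.02566, so d_i1 = 38.97 cm.
The intermediate image is 38.97 cm to the right of lens 1, which lies 11.37 cm to the right of lens 2 — a virtual object — so d_o2 = −11.37 cm.
Lens 2: 1/d_i2 = 1/f₂ − 1/d_o2 = 1/(34.8) − 1/(-11.37) = 0.1167, so d_i2 = 8.57 cm.
The final image is real, 8.57 cm to the right of lens 2 (overall magnification ≈ -0.16).

8.57 cm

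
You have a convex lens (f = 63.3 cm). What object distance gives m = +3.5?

m = −d_i/d_o ⇒ d_i = −m·d_o.
1/f = 1/d_o + 1/d_i = 1/d_o − 1/(m·d_o) = (1 − 1/m)/d_o, so d_o = f(1 − 1/m) = (63.30)(1 − 1/(+3.5)) = 45.2 cm.

45.2 cm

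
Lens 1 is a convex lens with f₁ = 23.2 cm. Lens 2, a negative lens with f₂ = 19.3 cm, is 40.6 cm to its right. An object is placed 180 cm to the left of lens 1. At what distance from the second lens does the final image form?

Lens 1: 1/d_i1 = 1/f₁ − 1/d_o1 = 1/(23.2) − 1/(180) = 0.03755, so d_i1 = 26.63 cm.
The intermediate image is 26.63 cm to the right of lens 1, which is 40.6 − (26.63) = 13.97 cm to the left of lens 2, so d_o2 = +13.97 cm.
Lens 2 is diverging, so f₂ = −19.3 cm.
Lens 2: 1/d_i2 = 1/f₂ − 1/d_o2 = 1/(-19.3) − 1/(13.97) = -0.1234, so d_i2 = -8.10 cm.
The final image is virtual, 8.10 cm to the left of lens 2 (overall magnification ≈ -0.086).

8.10 cm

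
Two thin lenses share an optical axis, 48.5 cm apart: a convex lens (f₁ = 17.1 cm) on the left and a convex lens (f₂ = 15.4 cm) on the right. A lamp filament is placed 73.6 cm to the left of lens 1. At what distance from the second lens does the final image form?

37.3 cm

Lens 1: 1/d_i1 = 1/f₁ − 1/d_o1 = 1/(17.1) − 1/(73.6) = 0.04489, so d_i1 = 22.28 cm.
The intermediate image is 22.28 cm to the right of lens 1, which is 48.5 − (22.28) = 26.22 cm to the left of lens 2, so d_o2 = +26.22 cm.
Lens 2: 1/d_i2 = 1/f₂ − 1/d_o2 = 1/(15.4) − 1/(26.22) = 0.02680, so d_i2 = 37.3 cm.
The final image is real, 37.3 cm to the right of lens 2 (overall magnification ≈ 0.43).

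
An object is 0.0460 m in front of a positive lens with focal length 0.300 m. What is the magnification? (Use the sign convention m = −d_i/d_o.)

1/d_i = 1/f − 1/d_o = 1/(0.3000) − 1/(0.0460) = -18.41, so d_i = -0.05433 m.
m = −d_i/d_o = −(-0.05433)/(0.0460) = +1.18.
The image is virtual, upright and enlarged, on the same side as the object.

m = +1.18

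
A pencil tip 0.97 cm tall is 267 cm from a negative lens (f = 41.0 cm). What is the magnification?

m = +0.133

For a negative lens, f = -41.0 cm.
1/d_i = 1/f − 1/d_o = 1/(-41.00) − 1/(267) = -0.02814, so d_i = -35.54 cm.
m = −d_i/d_o = −(-35.54)/(267) = +0.133.
The image is virtual, upright and reduced, on the same side as the object.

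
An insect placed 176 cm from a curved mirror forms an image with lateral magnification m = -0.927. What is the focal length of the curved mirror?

m = −d_i/d_o ⇒ d_i = −m·d_o = −(-0.927)·(176) = 163.2 cm.
1/f = 1/d_o + 1/d_i = 1/(176) + 1/(163.2) = 0.01181, so f = 84.7 cm.
Since f is positive, the curved mirror is concave.

f = 84.7 cm (concave)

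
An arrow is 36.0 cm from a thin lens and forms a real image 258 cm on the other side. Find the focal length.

Real image ⇒ d_i = +258 cm.
1/f = 1/d_o + 1/d_i = 1/(36.0) + 1/(258) = 0.03165, so f = 31.6 cm.
Since f is positive, the thin lens is converging.

f = 31.6 cm (converging)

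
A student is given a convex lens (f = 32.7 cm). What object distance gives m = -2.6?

m = −d_i/d_o ⇒ d_i = −m·d_o.
1/f = 1/d_o + 1/d_i = 1/d_o − 1/(m·d_o) = (1 − 1/m)/d_o, so d_o = f(1 − 1/m) = (32.70)(1 − 1/(-2.6)) = 45.3 cm.

45.3 cm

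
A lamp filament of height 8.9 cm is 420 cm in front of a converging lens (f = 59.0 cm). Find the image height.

1/d_i = 1/f − 1/d_o = 1/(59.00) − 1/(420) = 0.01457, so d_i = 68.64 cm.
m = −d_i/d_o = -0.1634.
|h_i| = |m|·h_o = 0.1634 × 8.9 = 1.45 cm. The image is real, inverted and reduced, on the far side of the lens.

1.45 cm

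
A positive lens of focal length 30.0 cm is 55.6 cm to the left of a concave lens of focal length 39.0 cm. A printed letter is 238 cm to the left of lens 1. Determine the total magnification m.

m = -0.0933

Lens 1: 1/d_i1 = 1/(30.0) − 1/(238) = 0.02913, so d_i1 = 34.33 cm; m₁ = −d_i1/d_o1 = -0.1442.
d_o2 = 55.6 − (34.33) = 21.27 cm.
f₂ = −39.0 cm (diverging).
Lens 2: 1/d_i2 = 1/(-39.0) − 1/(21.27) = -0.07266, so d_i2 = -13.76 cm; m₂ = −d_i2/d_o2 = +0.6471.
m = m₁·m₂ = (-0.1442)(+0.6471) = -0.0933.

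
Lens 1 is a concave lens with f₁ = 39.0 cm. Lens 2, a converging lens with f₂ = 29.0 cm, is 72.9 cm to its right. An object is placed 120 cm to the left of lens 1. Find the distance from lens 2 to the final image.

Lens 1 is diverging, so f₁ = −39.0 cm.
Lens 1: 1/d_i1 = 1/f₁ − 1/d_o1 = 1/(-39.0) − 1/(120) = -0.03397, so d_i1 = -29.43 cm.
The intermediate image is 29.43 cm to the left of lens 1 (virtual), which is 72.9 − (-29.43) = 102.3 cm to the left of lens 2, so d_o2 = +102.3 cm.
Lens 2: 1/d_i2 = 1/f₂ − 1/d_o2 = 1/(29.0) − 1/(102.3) = 0.02471, so d_i2 = 40.5 cm.
The final image is real, 40.5 cm to the right of lens 2 (overall magnification ≈ -0.097).

40.5 cm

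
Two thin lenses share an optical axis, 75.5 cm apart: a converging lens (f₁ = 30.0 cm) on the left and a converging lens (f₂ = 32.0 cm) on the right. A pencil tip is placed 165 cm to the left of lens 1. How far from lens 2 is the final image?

Lens 1: 1/d_i1 = 1/f₁ − 1/d_o1 = 1/(30.0) − 1/(165) = 0.02727, so d_i1 = 36.67 cm.
The intermediate image is 36.67 cm to the right of lens 1, which is 75.5 − (36.67) = 38.83 cm to the left of lens 2, so d_o2 = +38.83 cm.
Lens 2: 1/d_i2 = 1/f₂ − 1/d_o2 = 1/(32.0) − 1/(38.83) = 0.005497, so d_i2 = 182 cm.
The final image is real, 182 cm to the right of lens 2 (overall magnification ≈ 1.0).

182 cm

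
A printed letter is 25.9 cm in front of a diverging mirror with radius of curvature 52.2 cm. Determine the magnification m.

f = R/2 = 52.2/2 = 26.10 cm; for a diverging mirror, f = -26.10 cm.
1/d_i = 1/f − 1/d_o = 1/(-26.10) − 1/(25.9) = -0.07692, so d_i = -13.00 cm.
m = −d_i/d_o = −(-13.00)/(25.9) = +0.502.
The image is virtual, upright and reduced, behind the mirror.

m = +0.502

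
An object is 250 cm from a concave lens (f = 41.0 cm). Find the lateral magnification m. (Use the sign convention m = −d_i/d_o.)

m = +0.141

For a concave lens, f = -41.0 cm.
1/d_i = 1/f − 1/d_o = 1/(-41.00) − 1/(250) = -0.02839, so d_i = -35.22 cm.
m = −d_i/d_o = −(-35.22)/(250) = +0.141.
The image is virtual, upright and reduced, on the same side as the object.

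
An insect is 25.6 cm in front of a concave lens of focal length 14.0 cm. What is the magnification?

For a concave lens, f = -14.0 cm.
1/d_i = 1/f − 1/d_o = 1/(-14.00) − 1/(25.6) = -0.1105, so d_i = -9.051 cm.
m = −d_i/d_o = −(-9.051)/(25.6) = +0.354.
The image is virtual, upright and reduced, on the same side as the object.

m = +0.354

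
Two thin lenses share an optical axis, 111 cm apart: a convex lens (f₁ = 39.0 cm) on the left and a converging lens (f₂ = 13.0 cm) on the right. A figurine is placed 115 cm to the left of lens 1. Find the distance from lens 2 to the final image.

17.3 cm

Lens 1: 1/d_i1 = 1/f₁ − 1/d_o1 = 1/(39.0) − 1/(115) = 0.01695, so d_i1 = 59.01 cm.
The intermediate image is 59.01 cm to the right of lens 1, which is 111 − (59.01) = 51.99 cm to the left of lens 2, so d_o2 = +51.99 cm.
Lens 2: 1/d_i2 = 1/f₂ − 1/d_o2 = 1/(13.0) − 1/(51.99) = 0.05769, so d_i2 = 17.3 cm.
The final image is real, 17.3 cm to the right of lens 2 (overall magnification ≈ 0.17).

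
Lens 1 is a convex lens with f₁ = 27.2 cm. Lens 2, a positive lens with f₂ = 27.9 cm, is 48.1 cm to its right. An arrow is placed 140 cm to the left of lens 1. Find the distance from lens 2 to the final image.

Lens 1: 1/d_i1 = 1/f₁ − 1/d_o1 = 1/(27.2) − 1/(140) = 0.02962, so d_i1 = 33.76 cm.
The intermediate image is 33.76 cm to the right of lens 1, which is 48.1 − (33.76) = 14.34 cm to the left of lens 2, so d_o2 = +14.34 cm.
Lens 2: 1/d_i2 = 1/f₂ − 1/d_o2 = 1/(27.9) − 1/(14.34) = -0.03389, so d_i2 = -29.5 cm.
The final image is virtual, 29.5 cm to the left of lens 2 (overall magnification ≈ -0.50).

29.5 cm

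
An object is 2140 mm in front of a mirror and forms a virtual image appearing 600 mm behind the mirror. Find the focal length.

Virtual image ⇒ d_i = −600 mm.
1/f = 1/d_o + 1/d_i = 1/(2140) + 1/(-600) = -0.001199, so f = -834 mm.
Since f is negative, the mirror is convex.

f = -834 mm (convex)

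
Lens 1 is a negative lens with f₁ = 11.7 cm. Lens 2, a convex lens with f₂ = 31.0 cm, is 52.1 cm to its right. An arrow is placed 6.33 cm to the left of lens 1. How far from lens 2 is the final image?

69.1 cm

Lens 1 is diverging, so f₁ = −11.7 cm.
Lens 1: 1/d_i1 = 1/f₁ − 1/d_o1 = 1/(-11.7) − 1/(6.33) = -0.2434, so d_i1 = -4.108 cm.
The intermediate image is 4.108 cm to the left of lens 1 (virtual), which is 52.1 − (-4.108) = 56.21 cm to the left of lens 2, so d_o2 = +56.21 cm.
Lens 2: 1/d_i2 = 1/f₂ − 1/d_o2 = 1/(31.0) − 1/(56.21) = 0.01447, so d_i2 = 69.1 cm.
The final image is real, 69.1 cm to the right of lens 2 (overall magnification ≈ -0.80).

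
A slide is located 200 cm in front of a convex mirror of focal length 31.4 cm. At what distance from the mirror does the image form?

For a convex mirror, f = -31.4 cm.
Mirror equation: 1/d_i = 1/f − 1/d_o = 1/(-31.40) − 1/(200) = -0.03185 − 0.005000 = -0.03685, so d_i = -27.1 cm.
The image is virtual, upright and reduced, behind the mirror.

27.1 cm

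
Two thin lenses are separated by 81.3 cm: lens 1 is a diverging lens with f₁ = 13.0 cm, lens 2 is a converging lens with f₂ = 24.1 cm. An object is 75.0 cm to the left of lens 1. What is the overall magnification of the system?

f₁ = −13.0 cm (diverging).
Lens 1: 1/d_i1 = 1/(-13.0) − 1/(75.0) = -0.09026, so d_i1 = -11.08 cm; m₁ = −d_i1/d_o1 = +0.1477.
d_o2 = 81.3 − (-11.08) = 92.38 cm.
Lens 2: 1/d_i2 = 1/(24.1) − 1/(92.38) = 0.03067, so d_i2 = 32.61 cm; m₂ = −d_i2/d_o2 = -0.3530.
m = m₁·m₂ = (+0.1477)(-0.3530) = -0.0521.

m = -0.0521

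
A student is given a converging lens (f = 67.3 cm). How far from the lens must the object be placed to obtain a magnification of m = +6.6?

57.1 cm

m = −d_i/d_o ⇒ d_i = −m·d_o.
1/f = 1/d_o + 1/d_i = 1/d_o − 1/(m·d_o) = (1 − 1/m)/d_o, so d_o = f(1 − 1/m) = (67.30)(1 − 1/(+6.6)) = 57.1 cm.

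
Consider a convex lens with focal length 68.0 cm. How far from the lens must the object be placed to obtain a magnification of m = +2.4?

m = −d_i/d_o ⇒ d_i = −m·d_o.
1/f = 1/d_o + 1/d_i = 1/d_o − 1/(m·d_o) = (1 − 1/m)/d_o, so d_o = f(1 − 1/m) = (68.00)(1 − 1/(+2.4)) = 39.7 cm.

39.7 cm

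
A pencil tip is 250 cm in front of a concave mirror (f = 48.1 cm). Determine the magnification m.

1/d_i = 1/f − 1/d_o = 1/(48.10) − 1/(250) = 0.01679, so d_i = 59.56 cm.
m = −d_i/d_o = −(59.56)/(250) = -0.238.
The image is real, inverted and reduced, in front of the mirror.

m = -0.238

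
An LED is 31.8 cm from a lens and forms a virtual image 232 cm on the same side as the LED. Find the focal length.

Virtual image ⇒ d_i = −232 cm.
1/f = 1/d_o + 1/d_i = 1/(31.8) + 1/(-232) = 0.02714, so f = 36.9 cm.
Since f is positive, the lens is converging.

f = 36.9 cm (converging)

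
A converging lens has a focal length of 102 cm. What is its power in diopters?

P = +0.980 D

f = 102 cm = 1.02 m.
P = 1/f = 1/(1.02 m) = +0.980 D.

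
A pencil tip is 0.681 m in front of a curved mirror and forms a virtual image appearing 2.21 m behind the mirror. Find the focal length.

f = 0.984 m (concave)

Virtual image ⇒ d_i = −2.21 m.
1/f = 1/d_o + 1/d_i = 1/(0.681) + 1/(-2.21) = 1.016, so f = 0.984 m.
Since f is positive, the curved mirror is concave.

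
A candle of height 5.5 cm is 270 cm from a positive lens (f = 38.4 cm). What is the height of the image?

0.912 cm

1/d_i = 1/f − 1/d_o = 1/(38.40) − 1/(270) = 0.02234, so d_i = 44.77 cm.
m = −d_i/d_o = -0.1658.
|h_i| = |m|·h_o = 0.1658 × 5.5 = 0.912 cm. The image is real, inverted and reduced, on the far side of the lens.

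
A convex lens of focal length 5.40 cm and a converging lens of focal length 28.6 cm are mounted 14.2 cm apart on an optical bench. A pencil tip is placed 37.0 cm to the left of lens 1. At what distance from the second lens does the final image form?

Lens 1: 1/d_i1 = 1/f₁ − 1/d_o1 = 1/(5.40) − 1/(37.0) = 0.1582, so d_i1 = 6.323 cm.
The intermediate image is 6.323 cm to the right of lens 1, which is 14.2 − (6.323) = 7.877 cm to the left of lens 2, so d_o2 = +7.877 cm.
Lens 2: 1/d_i2 = 1/f₂ − 1/d_o2 = 1/(28.6) − 1/(7.877) = -0.09199, so d_i2 = -10.9 cm.
The final image is virtual, 10.9 cm to the left of lens 2 (overall magnification ≈ -0.24).

10.9 cm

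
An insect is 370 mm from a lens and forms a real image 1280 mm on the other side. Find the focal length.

f = 287 mm (converging)

Real image ⇒ d_i = +1280 mm.
1/f = 1/d_o + 1/d_i = 1/(370) + 1/(1280) = 0.003484, so f = 287 mm.
Since f is positive, the lens is converging.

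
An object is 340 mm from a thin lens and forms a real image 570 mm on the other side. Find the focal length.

f = 213 mm (converging)

Real image ⇒ d_i = +570 mm.
1/f = 1/d_o + 1/d_i = 1/(340) + 1/(570) = 0.004696, so f = 213 mm.
Since f is positive, the thin lens is converging.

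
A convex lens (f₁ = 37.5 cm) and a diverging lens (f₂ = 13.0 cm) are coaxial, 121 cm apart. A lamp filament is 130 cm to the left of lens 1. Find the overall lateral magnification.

m = -0.0648

Lens 1: 1/d_i1 = 1/(37.5) − 1/(130) = 0.01897, so d_i1 = 52.70 cm; m₁ = −d_i1/d_o1 = -0.4054.
d_o2 = 121 − (52.70) = 68.30 cm.
f₂ = −13.0 cm (diverging).
Lens 2: 1/d_i2 = 1/(-13.0) − 1/(68.30) = -0.09156, so d_i2 = -10.92 cm; m₂ = −d_i2/d_o2 = +0.1599.
m = m₁·m₂ = (-0.4054)(+0.1599) = -0.0648.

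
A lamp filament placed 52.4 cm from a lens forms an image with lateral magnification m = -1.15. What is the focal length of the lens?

f = 28.0 cm (converging)

m = −d_i/d_o ⇒ d_i = −m·d_o = −(-1.15)·(52.4) = 60.26 cm.
1/f = 1/d_o + 1/d_i = 1/(52.4) + 1/(60.26) = 0.03568, so f = 28.0 cm.
Since f is positive, the lens is converging.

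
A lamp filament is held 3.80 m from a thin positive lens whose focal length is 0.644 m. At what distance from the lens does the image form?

0.775 m

Lens equation: 1/d_i = 1/f − 1/d_o = 1/(0.6440) − 1/(3.80) = 1.553 − 0.2632 = 1.290, so d_i = 0.775 m.
The image is real, inverted and reduced, on the far side of the lens.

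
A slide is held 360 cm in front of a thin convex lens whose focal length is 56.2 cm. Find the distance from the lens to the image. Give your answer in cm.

66.6 cm

Lens equation: 1/s_i = 1/f − 1/s_o = 1/(56.20) − 1/(360) = 0.01779 − 0.002778 = 0.01502, so s_i = 66.6 cm.
The image is real, inverted and reduced, on the far side of the lens.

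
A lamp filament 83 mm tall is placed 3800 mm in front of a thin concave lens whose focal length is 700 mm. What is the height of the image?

For a concave lens, f = -700 mm.
1/d_i = 1/f − 1/d_o = 1/(-700.0) − 1/(3800) = -0.001692, so d_i = -591.1 mm.
m = −d_i/d_o = +0.1556.
|h_i| = |m|·h_o = 0.1556 × 83 = 12.9 mm. The image is virtual, upright and reduced, on the same side as the object.

12.9 mm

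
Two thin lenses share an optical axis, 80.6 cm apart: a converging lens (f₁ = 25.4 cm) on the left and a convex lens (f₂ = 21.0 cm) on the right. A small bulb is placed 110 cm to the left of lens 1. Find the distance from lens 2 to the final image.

Lens 1: 1/d_i1 = 1/f₁ − 1/d_o1 = 1/(25.4) − 1/(110) = 0.03028, so d_i1 = 33.03 cm.
The intermediate image is 33.03 cm to the right of lens 1, which is 80.6 − (33.03) = 47.57 cm to the left of lens 2, so d_o2 = +47.57 cm.
Lens 2: 1/d_i2 = 1/f₂ − 1/d_o2 = 1/(21.0) − 1/(47.57) = 0.02660, so d_i2 = 37.6 cm.
The final image is real, 37.6 cm to the right of lens 2 (overall magnification ≈ 0.24).

37.6 cm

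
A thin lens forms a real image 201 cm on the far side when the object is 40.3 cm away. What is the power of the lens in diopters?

P = +2.98 D

d_i = +201 cm.
1/f = 1/d_o + 1/d_i = 1/(40.3) + 1/(201) = 0.02979 cm⁻¹.
f = 33.57 cm = 0.3357 m, so P = 1/f = +2.98 D.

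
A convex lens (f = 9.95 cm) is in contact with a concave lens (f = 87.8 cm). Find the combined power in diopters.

P = +8.91 D

P₁ = 1/f₁ = 1/(0.0995 m) = +10.05 D; P₂ = 1/f₂ = 1/(-0.878 m) = -1.139 D.
For thin lenses in contact, P = P₁ + P₂ = (+10.05) + (-1.139) = +8.91 D.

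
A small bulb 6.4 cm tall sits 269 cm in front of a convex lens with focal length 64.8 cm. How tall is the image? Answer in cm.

1/d_i = 1/f − 1/d_o = 1/(64.80) − 1/(269) = 0.01171, so d_i = 85.36 cm.
m = −d_i/d_o = -0.3173.
|h_i| = |m|·h_o = 0.3173 × 6.4 = 2.03 cm. The image is real, inverted and reduced, on the far side of the lens.

2.03 cm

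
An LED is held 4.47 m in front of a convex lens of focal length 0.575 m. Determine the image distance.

0.660 m

Lens equation: 1/s_i = 1/f − 1/s_o = 1/(0.5750) − 1/(4.47) = 1.739 − 0.2237 = 1.515, so s_i = 0.660 m.
The image is real, inverted and reduced, on the far side of the lens.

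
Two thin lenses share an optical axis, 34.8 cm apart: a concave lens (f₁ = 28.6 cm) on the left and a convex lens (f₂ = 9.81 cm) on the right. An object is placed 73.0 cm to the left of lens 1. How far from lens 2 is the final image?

Lens 1 is diverging, so f₁ = −28.6 cm.
Lens 1: 1/d_i1 = 1/f₁ − 1/d_o1 = 1/(-28.6) − 1/(73.0) = -0.04866, so d_i1 = -20.55 cm.
The intermediate image is 20.55 cm to the left of lens 1 (virtual), which is 34.8 − (-20.55) = 55.35 cm to the left of lens 2, so d_o2 = +55.35 cm.
Lens 2: 1/d_i2 = 1/f₂ − 1/d_o2 = 1/(9.81) − 1/(55.35) = 0.08387, so d_i2 = 11.9 cm.
The final image is real, 11.9 cm to the right of lens 2 (overall magnification ≈ -0.061).

11.9 cm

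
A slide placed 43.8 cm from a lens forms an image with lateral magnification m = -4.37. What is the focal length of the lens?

m = −d_i/d_o ⇒ d_i = −m·d_o = −(-4.37)·(43.8) = 191.4 cm.
1/f = 1/d_o + 1/d_i = 1/(43.8) + 1/(191.4) = 0.02806, so f = 35.6 cm.
Since f is positive, the lens is converging.

f = 35.6 cm (converging)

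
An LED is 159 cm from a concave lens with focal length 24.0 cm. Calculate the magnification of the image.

For a concave lens, f = -24.0 cm.
1/d_i = 1/f − 1/d_o = 1/(-24.00) − 1/(159) = -0.04796, so d_i = -20.85 cm.
m = −d_i/d_o = −(-20.85)/(159) = +0.131.
The image is virtual, upright and reduced, on the same side as the object.

m = +0.131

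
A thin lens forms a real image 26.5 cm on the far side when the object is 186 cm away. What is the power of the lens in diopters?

P = +4.31 D

d_i = +26.5 cm.
1/f = 1/d_o + 1/d_i = 1/(186) + 1/(26.5) = 0.04311 cm⁻¹.
f = 23.20 cm = 0.2320 m, so P = 1/f = +4.31 D.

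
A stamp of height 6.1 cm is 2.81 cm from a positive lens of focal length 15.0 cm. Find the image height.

7.51 cm

1/d_i = 1/f − 1/d_o = 1/(15.00) − 1/(2.81) = -0.2892, so d_i = -3.458 cm.
m = −d_i/d_o = +1.231.
|h_i| = |m|·h_o = 1.231 × 6.1 = 7.51 cm. The image is virtual, upright and enlarged, on the same side as the object.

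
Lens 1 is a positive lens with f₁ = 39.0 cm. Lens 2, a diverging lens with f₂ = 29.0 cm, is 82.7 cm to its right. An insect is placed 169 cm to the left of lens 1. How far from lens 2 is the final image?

15.2 cm

Lens 1: 1/d_i1 = 1/f₁ − 1/d_o1 = 1/(39.0) − 1/(169) = 0.01972, so d_i1 = 50.70 cm.
The intermediate image is 50.70 cm to the right of lens 1, which is 82.7 − (50.70) = 32.00 cm to the left of lens 2, so d_o2 = +32.00 cm.
Lens 2 is diverging, so f₂ = −29.0 cm.
Lens 2: 1/d_i2 = 1/f₂ − 1/d_o2 = 1/(-29.0) − 1/(32.00) = -0.06573, so d_i2 = -15.2 cm.
The final image is virtual, 15.2 cm to the left of lens 2 (overall magnification ≈ -0.14).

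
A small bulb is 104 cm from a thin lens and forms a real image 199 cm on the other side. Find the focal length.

Real image ⇒ d_i = +199 cm.
1/f = 1/d_o + 1/d_i = 1/(104) + 1/(199) = 0.01464, so f = 68.3 cm.
Since f is positive, the thin lens is converging.

f = 68.3 cm (converging)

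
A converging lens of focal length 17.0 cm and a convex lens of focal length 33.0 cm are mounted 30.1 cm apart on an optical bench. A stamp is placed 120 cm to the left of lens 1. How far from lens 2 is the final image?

15.0 cm

Lens 1: 1/d_i1 = 1/f₁ − 1/d_o1 = 1/(17.0) − 1/(120) = 0.05049, so d_i1 = 19.81 cm.
The intermediate image is 19.81 cm to the right of lens 1, which is 30.1 − (19.81) = 10.29 cm to the left of lens 2, so d_o2 = +10.29 cm.
Lens 2: 1/d_i2 = 1/f₂ − 1/d_o2 = 1/(33.0) − 1/(10.29) = -0.06688, so d_i2 = -15.0 cm.
The final image is virtual, 15.0 cm to the left of lens 2 (overall magnification ≈ -0.24).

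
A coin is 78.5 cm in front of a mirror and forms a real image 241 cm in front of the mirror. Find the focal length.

Real image ⇒ d_i = +241 cm.
1/f = 1/d_o + 1/d_i = 1/(78.5) + 1/(241) = 0.01689, so f = 59.2 cm.
Since f is positive, the mirror is concave.

f = 59.2 cm (concave)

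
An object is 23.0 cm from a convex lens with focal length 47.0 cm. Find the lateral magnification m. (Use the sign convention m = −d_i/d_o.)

m = +1.96

1/d_i = 1/f − 1/d_o = 1/(47.00) − 1/(23.0) = -0.02220, so d_i = -45.04 cm.
m = −d_i/d_o = −(-45.04)/(23.0) = +1.96.
The image is virtual, upright and enlarged, on the same side as the object.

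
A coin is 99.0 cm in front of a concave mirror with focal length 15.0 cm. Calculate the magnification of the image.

1/d_i = 1/f − 1/d_o = 1/(15.00) − 1/(99.0) = 0.05657, so d_i = 17.68 cm.
m = −d_i/d_o = −(17.68)/(99.0) = -0.179.
The image is real, inverted and reduced, in front of the mirror.

m = -0.179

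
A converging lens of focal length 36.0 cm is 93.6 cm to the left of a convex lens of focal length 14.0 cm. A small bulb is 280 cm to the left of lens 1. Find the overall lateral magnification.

m = +0.0539

Lens 1: 1/d_i1 = 1/(36.0) − 1/(280) = 0.02421, so d_i1 = 41.31 cm; m₁ = −d_i1/d_o1 = -0.1475.
d_o2 = 93.6 − (41.31) = 52.29 cm.
Lens 2: 1/d_i2 = 1/(14.0) − 1/(52.29) = 0.05230, so d_i2 = 19.12 cm; m₂ = −d_i2/d_o2 = -0.3656.
m = m₁·m₂ = (-0.1475)(-0.3656) = +0.0539.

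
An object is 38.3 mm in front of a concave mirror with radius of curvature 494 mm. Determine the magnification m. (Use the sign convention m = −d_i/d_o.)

f = R/2 = 494/2 = 247.0 mm.
1/d_i = 1/f − 1/d_o = 1/(247.0) − 1/(38.3) = -0.02206, so d_i = -45.33 mm.
m = −d_i/d_o = −(-45.33)/(38.3) = +1.18.
The image is virtual, upright and enlarged, behind the mirror.

m = +1.18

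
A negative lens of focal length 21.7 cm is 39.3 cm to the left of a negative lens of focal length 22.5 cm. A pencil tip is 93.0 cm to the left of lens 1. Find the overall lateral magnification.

m = +0.0536

f₁ = −21.7 cm (diverging).
Lens 1: 1/d_i1 = 1/(-21.7) − 1/(93.0) = -0.05684, so d_i1 = -17.59 cm; m₁ = −d_i1/d_o1 = +0.1891.
d_o2 = 39.3 − (-17.59) = 56.89 cm.
f₂ = −22.5 cm (diverging).
Lens 2: 1/d_i2 = 1/(-22.5) − 1/(56.89) = -0.06202, so d_i2 = -16.12 cm; m₂ = −d_i2/d_o2 = +0.2834.
m = m₁·m₂ = (+0.1891)(+0.2834) = +0.0536.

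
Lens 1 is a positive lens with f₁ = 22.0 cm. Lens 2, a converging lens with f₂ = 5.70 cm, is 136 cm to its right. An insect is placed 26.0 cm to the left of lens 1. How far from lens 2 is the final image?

3.14 cm

Lens 1: 1/d_i1 = 1/f₁ − 1/d_o1 = 1/(22.0) − 1/(26.0) = 0.006993, so d_i1 = 143.0 cm.
The intermediate image is 143.0 cm to the right of lens 1, which lies 7.000 cm to the right of lens 2 — a virtual object — so d_o2 = −7.000 cm.
Lens 2: 1/d_i2 = 1/f₂ − 1/d_o2 = 1/(5.70) − 1/(-7.000) = 0.3183, so d_i2 = 3.14 cm.
The final image is real, 3.14 cm to the right of lens 2 (overall magnification ≈ -2.5).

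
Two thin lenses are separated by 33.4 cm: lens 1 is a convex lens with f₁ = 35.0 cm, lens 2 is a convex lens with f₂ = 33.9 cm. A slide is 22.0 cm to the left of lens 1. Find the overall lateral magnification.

Lens 1: 1/d_i1 = 1/(35.0) − 1/(22.0) = -0.01688, so d_i1 = -59.23 cm; m₁ = −d_i1/d_o1 = +2.692.
d_o2 = 33.4 − (-59.23) = 92.63 cm.
Lens 2: 1/d_i2 = 1/(33.9) − 1/(92.63) = 0.01870, so d_i2 = 53.47 cm; m₂ = −d_i2/d_o2 = -0.5772.
m = m₁·m₂ = (+2.692)(-0.5772) = -1.55.

m = -1.55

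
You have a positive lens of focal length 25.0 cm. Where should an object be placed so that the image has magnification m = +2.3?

m = −d_i/d_o ⇒ d_i = −m·d_o.
1/f = 1/d_o + 1/d_i = 1/d_o − 1/(m·d_o) = (1 − 1/m)/d_o, so d_o = f(1 − 1/m) = (25.00)(1 − 1/(+2.3)) = 14.1 cm.

14.1 cm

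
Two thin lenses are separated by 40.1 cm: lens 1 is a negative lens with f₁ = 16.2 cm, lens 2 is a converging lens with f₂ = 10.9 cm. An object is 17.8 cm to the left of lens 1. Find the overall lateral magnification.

m = -0.138

f₁ = −16.2 cm (diverging).
Lens 1: 1/d_i1 = 1/(-16.2) − 1/(17.8) = -0.1179, so d_i1 = -8.481 cm; m₁ = −d_i1/d_o1 = +0.4765.
d_o2 = 40.1 − (-8.481) = 48.58 cm.
Lens 2: 1/d_i2 = 1/(10.9) − 1/(48.58) = 0.07116, so d_i2 = 14.05 cm; m₂ = −d_i2/d_o2 = -0.2893.
m = m₁·m₂ = (+0.4765)(-0.2893) = -0.138.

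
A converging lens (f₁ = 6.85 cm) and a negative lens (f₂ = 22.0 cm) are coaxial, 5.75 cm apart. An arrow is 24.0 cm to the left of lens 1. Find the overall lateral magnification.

m = -0.484

Lens 1: 1/d_i1 = 1/(6.85) − 1/(24.0) = 0.1043, so d_i1 = 9.586 cm; m₁ = −d_i1/d_o1 = -0.3994.
d_o2 = 5.75 − (9.586) = -3.836 cm (virtual object).
f₂ = −22.0 cm (diverging).
Lens 2: 1/d_i2 = 1/(-22.0) − 1/(-3.836) = 0.2152, so d_i2 = 4.646 cm; m₂ = −d_i2/d_o2 = +1.211.
m = m₁·m₂ = (-0.3994)(+1.211) = -0.484.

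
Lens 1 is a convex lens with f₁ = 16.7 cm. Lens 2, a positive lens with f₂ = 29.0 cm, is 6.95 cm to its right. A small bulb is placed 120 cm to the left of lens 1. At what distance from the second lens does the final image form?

Lens 1: 1/d_i1 = 1/f₁ − 1/d_o1 = 1/(16.7) − 1/(120) = 0.05155, so d_i1 = 19.40 cm.
The intermediate image is 19.40 cm to the right of lens 1, which lies 12.45 cm to the right of lens 2 — a virtual object — so d_o2 = −12.45 cm.
Lens 2: 1/d_i2 = 1/f₂ − 1/d_o2 = 1/(29.0) − 1/(-12.45) = 0.1148, so d_i2 = 8.71 cm.
The final image is real, 8.71 cm to the right of lens 2 (overall magnification ≈ -0.11).

8.71 cm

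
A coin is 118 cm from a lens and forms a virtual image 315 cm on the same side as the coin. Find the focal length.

Virtual image ⇒ d_i = −315 cm.
1/f = 1/d_o + 1/d_i = 1/(118) + 1/(-315) = 0.005300, so f = 189 cm.
Since f is positive, the lens is converging.

f = 189 cm (converging)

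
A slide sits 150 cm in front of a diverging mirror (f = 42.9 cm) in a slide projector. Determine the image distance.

For a diverging mirror, f = -42.9 cm.
Mirror equation: 1/v = 1/f − 1/u = 1/(-42.90) − 1/(150) = -0.02331 − 0.006667 = -0.02998, so v = -33.4 cm.
The image is virtual, upright and reduced, behind the mirror.

33.4 cm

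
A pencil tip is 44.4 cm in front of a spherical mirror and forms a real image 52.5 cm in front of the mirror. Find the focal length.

f = 24.1 cm (concave)

Real image ⇒ d_i = +52.5 cm.
1/f = 1/d_o + 1/d_i = 1/(44.4) + 1/(52.5) = 0.04157, so f = 24.1 cm.
Since f is positive, the spherical mirror is concave.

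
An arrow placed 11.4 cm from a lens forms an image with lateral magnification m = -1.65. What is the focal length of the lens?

m = −d_i/d_o ⇒ d_i = −m·d_o = −(-1.65)·(11.4) = 18.81 cm.
1/f = 1/d_o + 1/d_i = 1/(11.4) + 1/(18.81) = 0.1409, so f = 7.10 cm.
Since f is positive, the lens is converging.

f = 7.10 cm (converging)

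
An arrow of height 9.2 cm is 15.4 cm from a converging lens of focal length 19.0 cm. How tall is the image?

48.6 cm

1/d_i = 1/f − 1/d_o = 1/(19.00) − 1/(15.4) = -0.01230, so d_i = -81.28 cm.
m = −d_i/d_o = +5.278.
|h_i| = |m|·h_o = 5.278 × 9.2 = 48.6 cm. The image is virtual, upright and enlarged, on the same side as the object.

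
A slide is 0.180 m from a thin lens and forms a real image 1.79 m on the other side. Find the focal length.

f = 0.164 m (converging)

Real image ⇒ d_i = +1.79 m.
1/f = 1/d_o + 1/d_i = 1/(0.180) + 1/(1.79) = 6.114, so f = 0.164 m.
Since f is positive, the thin lens is converging.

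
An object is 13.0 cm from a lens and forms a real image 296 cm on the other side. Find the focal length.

Real image ⇒ d_i = +296 cm.
1/f = 1/d_o + 1/d_i = 1/(13.0) + 1/(296) = 0.08030, so f = 12.5 cm.
Since f is positive, the lens is converging.

f = 12.5 cm (converging)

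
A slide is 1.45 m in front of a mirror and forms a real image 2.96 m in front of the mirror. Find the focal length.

f = 0.973 m (concave)

Real image ⇒ d_i = +2.96 m.
1/f = 1/d_o + 1/d_i = 1/(1.45) + 1/(2.96) = 1.027, so f = 0.973 m.
Since f is positive, the mirror is concave.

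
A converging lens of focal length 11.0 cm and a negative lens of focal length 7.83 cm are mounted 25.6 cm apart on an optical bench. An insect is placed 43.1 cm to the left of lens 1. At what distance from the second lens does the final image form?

4.54 cm

Lens 1: 1/d_i1 = 1/f₁ − 1/d_o1 = 1/(11.0) − 1/(43.1) = 0.06771, so d_i1 = 14.77 cm.
The intermediate image is 14.77 cm to the right of lens 1, which is 25.6 − (14.77) = 10.83 cm to the left of lens 2, so d_o2 = +10.83 cm.
Lens 2 is diverging, so f₂ = −7.83 cm.
Lens 2: 1/d_i2 = 1/f₂ − 1/d_o2 = 1/(-7.83) − 1/(10.83) = -0.2201, so d_i2 = -4.54 cm.
The final image is virtual, 4.54 cm to the left of lens 2 (overall magnification ≈ -0.14).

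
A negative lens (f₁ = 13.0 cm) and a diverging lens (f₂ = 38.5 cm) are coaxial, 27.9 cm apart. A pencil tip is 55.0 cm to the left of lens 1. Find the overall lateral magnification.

m = +0.0957

f₁ = −13.0 cm (diverging).
Lens 1: 1/d_i1 = 1/(-13.0) − 1/(55.0) = -0.09510, so d_i1 = -10.51 cm; m₁ = −d_i1/d_o1 = +0.1911.
d_o2 = 27.9 − (-10.51) = 38.41 cm.
f₂ = −38.5 cm (diverging).
Lens 2: 1/d_i2 = 1/(-38.5) − 1/(38.41) = -0.05201, so d_i2 = -19.23 cm; m₂ = −d_i2/d_o2 = +0.5006.
m = m₁·m₂ = (+0.1911)(+0.5006) = +0.0957.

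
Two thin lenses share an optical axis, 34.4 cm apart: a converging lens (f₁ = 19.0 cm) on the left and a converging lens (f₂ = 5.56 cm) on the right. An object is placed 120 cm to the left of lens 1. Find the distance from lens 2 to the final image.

10.5 cm

Lens 1: 1/d_i1 = 1/f₁ − 1/d_o1 = 1/(19.0) − 1/(120) = 0.04430, so d_i1 = 22.57 cm.
The intermediate image is 22.57 cm to the right of lens 1, which is 34.4 − (22.57) = 11.83 cm to the left of lens 2, so d_o2 = +11.83 cm.
Lens 2: 1/d_i2 = 1/f₂ − 1/d_o2 = 1/(5.56) − 1/(11.83) = 0.09533, so d_i2 = 10.5 cm.
The final image is real, 10.5 cm to the right of lens 2 (overall magnification ≈ 0.17).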